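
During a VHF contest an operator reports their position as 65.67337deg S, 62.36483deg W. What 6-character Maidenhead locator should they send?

FC84th

Shift to the Maidenhead origin (180°W, 90°S): lon 117.6352, lat 24.3266.
Field: lon ⌊117.6352/20⌋ = 5 → F; lat ⌊24.3266/10⌋ = 2 → C.
Square: lon ⌊17.6352/2⌋ = 8; lat ⌊4.3266/1⌋ = 4.
Subsquare: lon ⌊1.6352/0.0833333⌋ = 19 → t; lat ⌊0.3266/0.0416667⌋ = 7 → h.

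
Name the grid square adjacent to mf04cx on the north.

Latitude subsquare x = 23; +1 → 24, wraps to 0 = a, carry into square.
Latitude square 4; +1 → 5.
The longitude characters are unchanged.

MF05ca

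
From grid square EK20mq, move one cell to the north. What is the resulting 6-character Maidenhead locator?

Latitude subsquare q = 16; +1 → 17 = r.
The longitude characters are unchanged.

EK20mr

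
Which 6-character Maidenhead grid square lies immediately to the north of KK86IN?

Latitude subsquare n = 13; +1 → 14 = o.
The longitude characters are unchanged.

KK86io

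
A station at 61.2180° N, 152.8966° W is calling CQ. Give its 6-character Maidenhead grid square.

BP31nf

Add 180° to longitude and 90° to latitude: 27.1034, 151.2180.
Field: 27.1034/20 → 1 → B, 151.2180/10 → 15 → P; chars BP.
Square: 7.1034/2 → 3, 1.2180/1 → 1; chars 31.
Subsquare: 1.1034/0.0833333 → 13 → n, 0.2180/0.0416667 → 5 → f; chars nf.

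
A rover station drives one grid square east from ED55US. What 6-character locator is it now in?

Longitude subsquare u = 20; +1 → 21 = v.
The latitude characters are unchanged.

ED55vs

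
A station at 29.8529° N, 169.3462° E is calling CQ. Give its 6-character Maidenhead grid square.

RL49qu

Add 180° to longitude and 90° to latitude: 349.3462, 119.8529.
Field (20°×10°, letters A–R): 349.3462/20 → 17 → R, 119.8529/10 → 11 → L; chars RL.
Square (2°×1°, digits 0–9): 9.3462/2 → 4, 9.8529/1 → 9; chars 49.
Subsquare (5′×2.5′, letters a–x): 1.3462/0.0833333 → 16 → q, 0.8529/0.0416667 → 20 → u; chars qu.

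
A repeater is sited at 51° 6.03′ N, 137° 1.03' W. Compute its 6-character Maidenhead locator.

Offset from 180°W / 90°S: lon 42.9828°, lat 141.1005°.
Field (20°×10°, letters A–R): 42.9828/20 → 2 → C, 141.1005/10 → 14 → O; chars CO.
Square (2°×1°, digits 0–9): 2.9828/2 → 1, 1.1005/1 → 1; chars 11.
Subsquare (5′×2.5′, letters a–x): 0.9828/0.0833333 → 11 → l, 0.1005/0.0416667 → 2 → c; chars lc.

CO11lc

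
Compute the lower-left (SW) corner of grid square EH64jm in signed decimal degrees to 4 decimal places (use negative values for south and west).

-15.5000, -87.2500

Field E=4, H=7: +4·20° lon, +7·10° lat → SW at lon -100°, lat -20°.
Square 6, 4: +6·2° lon, +4·1° lat → SW at lon -88°, lat -16°.
Subsquare j=9, m=12: +9·0.0833333° lon, +12·0.0416667° lat → SW at lon -87.25°, lat -15.5°.
latitude -15.5000, longitude -87.2500.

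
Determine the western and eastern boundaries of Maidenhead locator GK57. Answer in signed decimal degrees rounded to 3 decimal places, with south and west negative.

-50.000, -48.000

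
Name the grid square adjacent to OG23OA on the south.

OG22ox

Latitude subsquare a = 0; −1 → -1, wraps to 23 = x, carry into square.
Latitude square 3; −1 → 2.
The longitude characters are unchanged.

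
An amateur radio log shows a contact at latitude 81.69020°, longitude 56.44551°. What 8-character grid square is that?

Add 180° to longitude and 90° to latitude: 236.44551, 171.69020.
Field: 236.44551/20 → 11 → L, 171.69020/10 → 17 → R; chars LR.
Square: 16.44551/2 → 8, 1.69020/1 → 1; chars 81.
Subsquare: 0.44551/0.0833333 → 5 → f, 0.69020/0.0416667 → 16 → q; chars fq.
Extended square: 0.02884/0.00833333 → 3, 0.02353/0.00416667 → 5; chars 35.

LR81fq35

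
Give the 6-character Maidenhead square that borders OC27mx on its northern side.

OC28ma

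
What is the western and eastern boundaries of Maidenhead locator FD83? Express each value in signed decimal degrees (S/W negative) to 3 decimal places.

-64.000, -62.000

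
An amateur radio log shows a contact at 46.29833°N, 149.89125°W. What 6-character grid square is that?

Offset from 180°W / 90°S: lon 30.1087°, lat 136.2983°.
Field: lon ⌊30.1087/20⌋ = 1 → B; lat ⌊136.2983/10⌋ = 13 → N.
Square: lon ⌊10.1087/2⌋ = 5; lat ⌊6.2983/1⌋ = 6.
Subsquare: lon ⌊0.1087/0.0833333⌋ = 1 → b; lat ⌊0.2983/0.0416667⌋ = 7 → h.

BN56bh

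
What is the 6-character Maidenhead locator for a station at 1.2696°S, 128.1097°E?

Offset from 180°W / 90°S: lon 308.1097°, lat 88.7304°.
Field: lon ⌊308.1097/20⌋ = 15 → P; lat ⌊88.7304/10⌋ = 8 → I.
Square: lon ⌊8.1097/2⌋ = 4; lat ⌊8.7304/1⌋ = 8.
Subsquare: lon ⌊0.1097/0.0833333⌋ = 1 → b; lat ⌊0.7304/0.0416667⌋ = 17 → r.

PI48br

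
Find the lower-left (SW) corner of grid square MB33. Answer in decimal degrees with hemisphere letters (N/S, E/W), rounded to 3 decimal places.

Field M=12, B=1: +12·20° lon, +1·10° lat → SW at lon 60°, lat -80°.
Square 3, 3: +3·2° lon, +3·1° lat → SW at lon 66°, lat -77°.
latitude 77.000° S, longitude 66.000° E.

77.000° S, 66.000° E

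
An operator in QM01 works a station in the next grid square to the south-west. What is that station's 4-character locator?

PM90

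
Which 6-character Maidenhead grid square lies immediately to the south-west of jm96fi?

Longitude subsquare f = 5; −1 → 4 = e.
Latitude subsquare i = 8; −1 → 7 = h.

JM96eh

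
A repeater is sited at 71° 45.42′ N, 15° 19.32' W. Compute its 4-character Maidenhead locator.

IQ21

Offset from 180°W / 90°S: lon 164.68°, lat 161.76°.
Field: 164.68/20 → 8 → I, 161.76/10 → 16 → Q; chars IQ.
Square: 4.68/2 → 2, 1.76/1 → 1; chars 21.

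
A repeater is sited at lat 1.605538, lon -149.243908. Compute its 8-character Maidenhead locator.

Offset from 180°W / 90°S: lon 30.75609°, lat 91.60554°.
Field: lon ⌊30.75609/20⌋ = 1 → B; lat ⌊91.60554/10⌋ = 9 → J.
Square: lon ⌊10.75609/2⌋ = 5; lat ⌊1.60554/1⌋ = 1.
Subsquare: lon ⌊0.75609/0.0833333⌋ = 9 → j; lat ⌊0.60554/0.0416667⌋ = 14 → o.
Extended square: lon ⌊0.00609/0.00833333⌋ = 0; lat ⌊0.02220/0.00416667⌋ = 5.

BJ51jo05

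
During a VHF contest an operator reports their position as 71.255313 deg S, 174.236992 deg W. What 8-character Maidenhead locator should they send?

AB28vr18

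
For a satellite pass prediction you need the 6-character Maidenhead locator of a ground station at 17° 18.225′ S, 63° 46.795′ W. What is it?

FH82cq

Offset from 180°W / 90°S: lon 116.2201°, lat 72.6962°.
Field: 116.2201/20 → 5 → F, 72.6962/10 → 7 → H; chars FH.
Square: 16.2201/2 → 8, 2.6962/1 → 2; chars 82.
Subsquare: 0.2201/0.0833333 → 2 → c, 0.6962/0.0416667 → 16 → q; chars cq.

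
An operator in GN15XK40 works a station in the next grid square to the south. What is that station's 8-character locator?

Latitude extended square 0; −1 → -1, wraps to 9, carry into subsquare.
Latitude subsquare k = 10; −1 → 9 = j.
The longitude characters are unchanged.

GN15xj49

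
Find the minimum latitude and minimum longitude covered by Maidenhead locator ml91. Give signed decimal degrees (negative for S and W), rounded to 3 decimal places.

21.000, 78.000

Field M=12, L=11: +12·20° lon, +11·10° lat → SW at lon 60°, lat 20°.
Square 9, 1: +9·2° lon, +1·1° lat → SW at lon 78°, lat 21°.
latitude 21.000, longitude 78.000.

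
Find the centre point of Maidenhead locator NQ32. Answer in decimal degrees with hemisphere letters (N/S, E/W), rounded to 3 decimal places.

72.500° N, 87.000° E

Field N=13, Q=16: +13·20° lon, +16·10° lat → SW at lon 80°, lat 70°.
Square 3, 2: +3·2° lon, +2·1° lat → SW at lon 86°, lat 72°.
Cell spans 2° lon × 1° lat. Centre is SW corner plus half of each.
latitude 72.500° N, longitude 87.000° E.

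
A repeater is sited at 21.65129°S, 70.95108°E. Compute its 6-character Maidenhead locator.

Offset from 180°W / 90°S: lon 250.9511°, lat 68.3487°.
Field: 250.9511/20 → 12 → M, 68.3487/10 → 6 → G; chars MG.
Square: 10.9511/2 → 5, 8.3487/1 → 8; chars 58.
Subsquare: 0.9511/0.0833333 → 11 → l, 0.3487/0.0416667 → 8 → i; chars li.

MG58li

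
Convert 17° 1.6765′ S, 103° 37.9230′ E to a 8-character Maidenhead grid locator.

OH12tx53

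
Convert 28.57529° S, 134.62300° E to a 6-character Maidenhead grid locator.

PG71hk

Shift to the Maidenhead origin (180°W, 90°S): lon 314.6230, lat 61.4247.
Field (20°×10°, letters A–R): lon ⌊314.6230/20⌋ = 15 → P; lat ⌊61.4247/10⌋ = 6 → G.
Square (2°×1°, digits 0–9): lon ⌊14.6230/2⌋ = 7; lat ⌊1.4247/1⌋ = 1.
Subsquare (5′×2.5′, letters a–x): lon ⌊0.6230/0.0833333⌋ = 7 → h; lat ⌊0.4247/0.0416667⌋ = 10 → k.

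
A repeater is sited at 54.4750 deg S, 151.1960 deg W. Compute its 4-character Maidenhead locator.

BD45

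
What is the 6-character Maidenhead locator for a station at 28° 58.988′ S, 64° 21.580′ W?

FG71ta

Shift to the Maidenhead origin (180°W, 90°S): lon 115.6403, lat 61.0169.
Field: 115.6403/20 → 5 → F, 61.0169/10 → 6 → G; chars FG.
Square: 15.6403/2 → 7, 1.0169/1 → 1; chars 71.
Subsquare: 1.6403/0.0833333 → 19 → t, 0.0169/0.0416667 → 0 → a; chars ta.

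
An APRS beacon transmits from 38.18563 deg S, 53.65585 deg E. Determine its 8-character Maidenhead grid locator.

Add 180° to longitude and 90° to latitude: 233.65585, 51.81437.
Field: 233.65585/20 → 11 → L, 51.81437/10 → 5 → F; chars LF.
Square: 13.65585/2 → 6, 1.81437/1 → 1; chars 61.
Subsquare: 1.65585/0.0833333 → 19 → t, 0.81437/0.0416667 → 19 → t; chars tt.
Extended square: 0.07252/0.00833333 → 8, 0.02270/0.00416667 → 5; chars 85.

LF61tt85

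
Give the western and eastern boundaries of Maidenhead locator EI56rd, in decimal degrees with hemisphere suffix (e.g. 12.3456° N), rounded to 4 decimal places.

Field E=4, I=8: +4·20° lon, +8·10° lat → SW at lon -100°, lat -10°.
Square 5, 6: +5·2° lon, +6·1° lat → SW at lon -90°, lat -4°.
Subsquare r=17, d=3: +17·0.0833333° lon, +3·0.0416667° lat → SW at lon -88.5833°, lat -3.875°.
Cell spans 0.0833333° lon × 0.0416667° lat.
west 88.5833° W, east 88.5000° W.

88.5833° W, 88.5000° W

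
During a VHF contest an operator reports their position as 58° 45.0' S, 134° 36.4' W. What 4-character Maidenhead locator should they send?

Add 180° to longitude and 90° to latitude: 45.39, 31.25.
Field: lon ⌊45.39/20⌋ = 2 → C; lat ⌊31.25/10⌋ = 3 → D.
Square: lon ⌊5.39/2⌋ = 2; lat ⌊1.25/1⌋ = 1.

CD21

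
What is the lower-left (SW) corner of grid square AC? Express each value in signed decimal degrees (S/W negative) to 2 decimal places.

-70.00, -180.00

Field A=0, C=2: +0·20° lon, +2·10° lat → SW at lon -180°, lat -70°.
latitude -70.00, longitude -180.00.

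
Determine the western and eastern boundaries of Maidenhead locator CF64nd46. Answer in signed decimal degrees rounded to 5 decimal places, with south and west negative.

-126.88333, -126.87500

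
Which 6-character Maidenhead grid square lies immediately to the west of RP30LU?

Longitude subsquare l = 11; −1 → 10 = k.
The latitude characters are unchanged.

RP30ku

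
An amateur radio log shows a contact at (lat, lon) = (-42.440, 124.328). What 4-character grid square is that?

PE27

Offset from 180°W / 90°S: lon 304.33°, lat 47.56°.
Field (20°×10°, letters A–R): 304.33/20 → 15 → P, 47.56/10 → 4 → E; chars PE.
Square (2°×1°, digits 0–9): 4.33/2 → 2, 7.56/1 → 7; chars 27.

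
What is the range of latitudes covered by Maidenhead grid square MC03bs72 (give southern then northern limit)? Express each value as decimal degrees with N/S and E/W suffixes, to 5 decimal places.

Field M=12, C=2: +12·20° lon, +2·10° lat → SW at lon 60°, lat -70°.
Square 0, 3: +0·2° lon, +3·1° lat → SW at lon 60°, lat -67°.
Subsquare b=1, s=18: +1·0.0833333° lon, +18·0.0416667° lat → SW at lon 60.0833°, lat -66.25°.
Extended square 7, 2: +7·0.00833333° lon, +2·0.00416667° lat → SW at lon 60.1417°, lat -66.2417°.
Cell spans 0.00833333° lon × 0.00416667° lat.
south 66.24167° S, north 66.23750° S.

66.24167° S, 66.23750° S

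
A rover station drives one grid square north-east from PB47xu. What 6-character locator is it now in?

PB57av

Longitude subsquare x = 23; +1 → 24, wraps to 0 = a, carry into square.
Longitude square 4; +1 → 5.
Latitude subsquare u = 20; +1 → 21 = v.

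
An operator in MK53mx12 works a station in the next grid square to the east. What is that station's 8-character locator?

MK53mx22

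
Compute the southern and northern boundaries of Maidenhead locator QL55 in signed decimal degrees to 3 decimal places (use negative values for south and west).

25.000, 26.000

Field Q=16, L=11: +16·20° lon, +11·10° lat → SW at lon 140°, lat 20°.
Square 5, 5: +5·2° lon, +5·1° lat → SW at lon 150°, lat 25°.
Cell spans 2° lon × 1° lat.
south 25.000, north 26.000.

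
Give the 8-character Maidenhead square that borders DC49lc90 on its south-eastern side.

DC49mb09

Longitude extended square 9; +1 → 10, wraps to 0, carry into subsquare.
Longitude subsquare l = 11; +1 → 12 = m.
Latitude extended square 0; −1 → -1, wraps to 9, carry into subsquare.
Latitude subsquare c = 2; −1 → 1 = b.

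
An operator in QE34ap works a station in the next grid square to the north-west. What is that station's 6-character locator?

Longitude subsquare a = 0; −1 → -1, wraps to 23 = x, carry into square.
Longitude square 3; −1 → 2.
Latitude subsquare p = 15; +1 → 16 = q.

QE24xq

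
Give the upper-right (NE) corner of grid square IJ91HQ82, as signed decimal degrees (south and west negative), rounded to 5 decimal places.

1.67917, -1.34167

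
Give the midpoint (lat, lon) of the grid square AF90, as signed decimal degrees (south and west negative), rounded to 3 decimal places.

-39.500, -161.000

Field A=0, F=5: +0·20° lon, +5·10° lat → SW at lon -180°, lat -40°.
Square 9, 0: +9·2° lon, +0·1° lat → SW at lon -162°, lat -40°.
Cell spans 2° lon × 1° lat. Centre is SW corner plus half of each.
latitude -39.500, longitude -161.000.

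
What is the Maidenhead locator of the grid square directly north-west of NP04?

Longitude square 0; −1 → -1, wraps to 9, carry into field.
Longitude field N = 13; −1 → 12 = M.
Latitude square 4; +1 → 5.

MP95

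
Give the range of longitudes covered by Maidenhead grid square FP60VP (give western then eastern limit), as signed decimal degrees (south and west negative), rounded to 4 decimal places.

-66.2500, -66.1667

Field F=5, P=15: +5·20° lon, +15·10° lat → SW at lon -80°, lat 60°.
Square 6, 0: +6·2° lon, +0·1° lat → SW at lon -68°, lat 60°.
Subsquare v=21, p=15: +21·0.0833333° lon, +15·0.0416667° lat → SW at lon -66.25°, lat 60.625°.
Cell spans 0.0833333° lon × 0.0416667° lat.
west -66.2500, east -66.1667.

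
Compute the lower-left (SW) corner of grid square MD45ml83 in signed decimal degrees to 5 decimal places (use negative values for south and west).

-54.52917, 69.06667

Field M=12, D=3: +12·20° lon, +3·10° lat → SW at lon 60°, lat -60°.
Square 4, 5: +4·2° lon, +5·1° lat → SW at lon 68°, lat -55°.
Subsquare m=12, l=11: +12·0.0833333° lon, +11·0.0416667° lat → SW at lon 69°, lat -54.5417°.
Extended square 8, 3: +8·0.00833333° lon, +3·0.00416667° lat → SW at lon 69.0667°, lat -54.5292°.
latitude -54.52917, longitude 69.06667.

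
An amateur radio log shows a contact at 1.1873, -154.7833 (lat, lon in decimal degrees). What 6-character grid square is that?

BJ21oe

Add 180° to longitude and 90° to latitude: 25.2167, 91.1873.
Field: 25.2167/20 → 1 → B, 91.1873/10 → 9 → J; chars BJ.
Square: 5.2167/2 → 2, 1.1873/1 → 1; chars 21.
Subsquare: 1.2167/0.0833333 → 14 → o, 0.1873/0.0416667 → 4 → e; chars oe.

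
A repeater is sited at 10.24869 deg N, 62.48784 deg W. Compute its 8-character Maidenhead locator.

FK80sf19

Shift to the Maidenhead origin (180°W, 90°S): lon 117.51216, lat 100.24869.
Field: 117.51216/20 → 5 → F, 100.24869/10 → 10 → K; chars FK.
Square: 17.51216/2 → 8, 0.24869/1 → 0; chars 80.
Subsquare: 1.51216/0.0833333 → 18 → s, 0.24869/0.0416667 → 5 → f; chars sf.
Extended square: 0.01216/0.00833333 → 1, 0.04036/0.00416667 → 9; chars 19.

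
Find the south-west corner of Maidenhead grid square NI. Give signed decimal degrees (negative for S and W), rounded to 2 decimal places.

-10.00, 80.00

Field N=13, I=8: +13·20° lon, +8·10° lat → SW at lon 80°, lat -10°.
latitude -10.00, longitude 80.00.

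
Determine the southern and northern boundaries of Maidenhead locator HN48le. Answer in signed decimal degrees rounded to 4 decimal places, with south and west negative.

Field H=7, N=13: +7·20° lon, +13·10° lat → SW at lon -40°, lat 40°.
Square 4, 8: +4·2° lon, +8·1° lat → SW at lon -32°, lat 48°.
Subsquare l=11, e=4: +11·0.0833333° lon, +4·0.0416667° lat → SW at lon -31.0833°, lat 48.1667°.
Cell spans 0.0833333° lon × 0.0416667° lat.
south 48.1667, north 48.2083.

48.1667, 48.2083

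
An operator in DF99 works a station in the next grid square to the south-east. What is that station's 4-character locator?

EF08

Longitude square 9; +1 → 10, wraps to 0, carry into field.
Longitude field D = 3; +1 → 4 = E.
Latitude square 9; −1 → 8.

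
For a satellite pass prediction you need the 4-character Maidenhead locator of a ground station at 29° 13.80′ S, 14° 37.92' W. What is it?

IG20

Offset from 180°W / 90°S: lon 165.37°, lat 60.77°.
Field: lon ⌊165.37/20⌋ = 8 → I; lat ⌊60.77/10⌋ = 6 → G.
Square: lon ⌊5.37/2⌋ = 2; lat ⌊0.77/1⌋ = 0.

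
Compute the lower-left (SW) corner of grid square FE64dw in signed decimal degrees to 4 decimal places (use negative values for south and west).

-45.0833, -67.7500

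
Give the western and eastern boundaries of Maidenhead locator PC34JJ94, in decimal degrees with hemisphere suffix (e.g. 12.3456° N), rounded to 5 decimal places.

126.82500° E, 126.83333° E

Field P=15, C=2: +15·20° lon, +2·10° lat → SW at lon 120°, lat -70°.
Square 3, 4: +3·2° lon, +4·1° lat → SW at lon 126°, lat -66°.
Subsquare j=9, j=9: +9·0.0833333° lon, +9·0.0416667° lat → SW at lon 126.75°, lat -65.625°.
Extended square 9, 4: +9·0.00833333° lon, +4·0.00416667° lat → SW at lon 126.825°, lat -65.6083°.
Cell spans 0.00833333° lon × 0.00416667° lat.
west 126.82500° E, east 126.83333° E.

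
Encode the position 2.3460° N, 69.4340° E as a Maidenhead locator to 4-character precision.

MJ42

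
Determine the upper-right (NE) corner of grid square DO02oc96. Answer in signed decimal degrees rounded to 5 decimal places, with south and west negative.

52.11250, -118.75000

Field D=3, O=14: +3·20° lon, +14·10° lat → SW at lon -120°, lat 50°.
Square 0, 2: +0·2° lon, +2·1° lat → SW at lon -120°, lat 52°.
Subsquare o=14, c=2: +14·0.0833333° lon, +2·0.0416667° lat → SW at lon -118.833°, lat 52.0833°.
Extended square 9, 6: +9·0.00833333° lon, +6·0.00416667° lat → SW at lon -118.758°, lat 52.1083°.
Cell spans 0.00833333° lon × 0.00416667° lat. NE corner is SW corner plus one full cell.
latitude 52.11250, longitude -118.75000.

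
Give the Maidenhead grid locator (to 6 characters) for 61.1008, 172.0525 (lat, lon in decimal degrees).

RP61ac

Shift to the Maidenhead origin (180°W, 90°S): lon 352.0525, lat 151.1008.
Field: lon ⌊352.0525/20⌋ = 17 → R; lat ⌊151.1008/10⌋ = 15 → P.
Square: lon ⌊12.0525/2⌋ = 6; lat ⌊1.1008/1⌋ = 1.
Subsquare: lon ⌊0.0525/0.0833333⌋ = 0 → a; lat ⌊0.1008/0.0416667⌋ = 2 → c.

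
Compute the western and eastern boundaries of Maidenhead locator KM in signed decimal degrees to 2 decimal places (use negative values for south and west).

20.00, 40.00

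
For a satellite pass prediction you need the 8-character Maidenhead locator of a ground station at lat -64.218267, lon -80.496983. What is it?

Add 180° to longitude and 90° to latitude: 99.50302, 25.78173.
Field: 99.50302/20 → 4 → E, 25.78173/10 → 2 → C; chars EC.
Square: 19.50302/2 → 9, 5.78173/1 → 5; chars 95.
Subsquare: 1.50302/0.0833333 → 18 → s, 0.78173/0.0416667 → 18 → s; chars ss.
Extended square: 0.00302/0.00833333 → 0, 0.03173/0.00416667 → 7; chars 07.

EC95ss07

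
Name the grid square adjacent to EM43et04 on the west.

EM43dt94

Longitude extended square 0; −1 → -1, wraps to 9, carry into subsquare.
Longitude subsquare e = 4; −1 → 3 = d.
The latitude characters are unchanged.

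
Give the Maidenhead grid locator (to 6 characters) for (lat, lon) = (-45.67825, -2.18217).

Shift to the Maidenhead origin (180°W, 90°S): lon 177.8178, lat 44.3218.
Field: 177.8178/20 → 8 → I, 44.3218/10 → 4 → E; chars IE.
Square: 17.8178/2 → 8, 4.3218/1 → 4; chars 84.
Subsquare: 1.8178/0.0833333 → 21 → v, 0.3218/0.0416667 → 7 → h; chars vh.

IE84vh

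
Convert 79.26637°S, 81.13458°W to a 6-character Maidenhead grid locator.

Offset from 180°W / 90°S: lon 98.8654°, lat 10.7336°.
Field (20°×10°, letters A–R): lon ⌊98.8654/20⌋ = 4 → E; lat ⌊10.7336/10⌋ = 1 → B.
Square (2°×1°, digits 0–9): lon ⌊18.8654/2⌋ = 9; lat ⌊0.7336/1⌋ = 0.
Subsquare (5′×2.5′, letters a–x): lon ⌊0.8654/0.0833333⌋ = 10 → k; lat ⌊0.7336/0.0416667⌋ = 17 → r.

EB90kr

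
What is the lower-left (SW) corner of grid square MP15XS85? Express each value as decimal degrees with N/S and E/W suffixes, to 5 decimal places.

65.77083° N, 63.98333° E

Field M=12, P=15: +12·20° lon, +15·10° lat → SW at lon 60°, lat 60°.
Square 1, 5: +1·2° lon, +5·1° lat → SW at lon 62°, lat 65°.
Subsquare x=23, s=18: +23·0.0833333° lon, +18·0.0416667° lat → SW at lon 63.9167°, lat 65.75°.
Extended square 8, 5: +8·0.00833333° lon, +5·0.00416667° lat → SW at lon 63.9833°, lat 65.7708°.
latitude 65.77083° N, longitude 63.98333° E.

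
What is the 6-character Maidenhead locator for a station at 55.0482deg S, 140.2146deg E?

Shift to the Maidenhead origin (180°W, 90°S): lon 320.2146, lat 34.9518.
Field (20°×10°, letters A–R): 320.2146/20 → 16 → Q, 34.9518/10 → 3 → D; chars QD.
Square (2°×1°, digits 0–9): 0.2146/2 → 0, 4.9518/1 → 4; chars 04.
Subsquare (5′×2.5′, letters a–x): 0.2146/0.0833333 → 2 → c, 0.9518/0.0416667 → 22 → w; chars cw.

QD04cw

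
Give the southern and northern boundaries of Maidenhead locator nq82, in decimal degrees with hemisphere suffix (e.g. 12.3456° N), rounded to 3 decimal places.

Field N=13, Q=16: +13·20° lon, +16·10° lat → SW at lon 80°, lat 70°.
Square 8, 2: +8·2° lon, +2·1° lat → SW at lon 96°, lat 72°.
Cell spans 2° lon × 1° lat.
south 72.000° N, north 73.000° N.

72.000° N, 73.000° N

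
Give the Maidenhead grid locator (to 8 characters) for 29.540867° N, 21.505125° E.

Offset from 180°W / 90°S: lon 201.50512°, lat 119.54087°.
Field (20°×10°, letters A–R): lon ⌊201.50512/20⌋ = 10 → K; lat ⌊119.54087/10⌋ = 11 → L.
Square (2°×1°, digits 0–9): lon ⌊1.50512/2⌋ = 0; lat ⌊9.54087/1⌋ = 9.
Subsquare (5′×2.5′, letters a–x): lon ⌊1.50512/0.0833333⌋ = 18 → s; lat ⌊0.54087/0.0416667⌋ = 12 → m.
Extended square (30″×15″, digits 0–9): lon ⌊0.00512/0.00833333⌋ = 0; lat ⌊0.04087/0.00416667⌋ = 9.

KL09sm09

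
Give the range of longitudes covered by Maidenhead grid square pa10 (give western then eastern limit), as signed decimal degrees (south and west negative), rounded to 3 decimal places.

122.000, 124.000

Field P=15, A=0: +15·20° lon, +0·10° lat → SW at lon 120°, lat -90°.
Square 1, 0: +1·2° lon, +0·1° lat → SW at lon 122°, lat -90°.
Cell spans 2° lon × 1° lat.
west 122.000, east 124.000.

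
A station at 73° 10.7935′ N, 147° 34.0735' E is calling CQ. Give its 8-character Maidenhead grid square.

Offset from 180°W / 90°S: lon 327.56789°, lat 163.17989°.
Field (20°×10°, letters A–R): 327.56789/20 → 16 → Q, 163.17989/10 → 16 → Q; chars QQ.
Square (2°×1°, digits 0–9): 7.56789/2 → 3, 3.17989/1 → 3; chars 33.
Subsquare (5′×2.5′, letters a–x): 1.56789/0.0833333 → 18 → s, 0.17989/0.0416667 → 4 → e; chars se.
Extended square (30″×15″, digits 0–9): 0.06789/0.00833333 → 8, 0.01322/0.00416667 → 3; chars 83.

QQ33se83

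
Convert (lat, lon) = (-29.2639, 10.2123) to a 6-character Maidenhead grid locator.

JG50cr

Shift to the Maidenhead origin (180°W, 90°S): lon 190.2123, lat 60.7361.
Field: 190.2123/20 → 9 → J, 60.7361/10 → 6 → G; chars JG.
Square: 10.2123/2 → 5, 0.7361/1 → 0; chars 50.
Subsquare: 0.2123/0.0833333 → 2 → c, 0.7361/0.0416667 → 17 → r; chars cr.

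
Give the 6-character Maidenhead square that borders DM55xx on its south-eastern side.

Longitude subsquare x = 23; +1 → 24, wraps to 0 = a, carry into square.
Longitude square 5; +1 → 6.
Latitude subsquare x = 23; −1 → 22 = w.

DM65aw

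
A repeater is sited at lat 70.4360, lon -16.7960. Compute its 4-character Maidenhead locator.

Shift to the Maidenhead origin (180°W, 90°S): lon 163.20, lat 160.44.
Field (20°×10°, letters A–R): lon ⌊163.20/20⌋ = 8 → I; lat ⌊160.44/10⌋ = 16 → Q.
Square (2°×1°, digits 0–9): lon ⌊3.20/2⌋ = 1; lat ⌊0.44/1⌋ = 0.

IQ10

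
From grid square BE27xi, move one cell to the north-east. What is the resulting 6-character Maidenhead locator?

BE37aj

Longitude subsquare x = 23; +1 → 24, wraps to 0 = a, carry into square.
Longitude square 2; +1 → 3.
Latitude subsquare i = 8; +1 → 9 = j.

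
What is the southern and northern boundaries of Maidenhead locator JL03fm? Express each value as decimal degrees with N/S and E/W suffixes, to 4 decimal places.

23.5000° N, 23.5417° N

Field J=9, L=11: +9·20° lon, +11·10° lat → SW at lon 0°, lat 20°.
Square 0, 3: +0·2° lon, +3·1° lat → SW at lon 0°, lat 23°.
Subsquare f=5, m=12: +5·0.0833333° lon, +12·0.0416667° lat → SW at lon 0.416667°, lat 23.5°.
Cell spans 0.0833333° lon × 0.0416667° lat.
south 23.5000° N, north 23.5417° N.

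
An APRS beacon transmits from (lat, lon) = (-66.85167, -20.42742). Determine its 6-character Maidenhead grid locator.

HC93sd

Add 180° to longitude and 90° to latitude: 159.5726, 23.1483.
Field (20°×10°, letters A–R): 159.5726/20 → 7 → H, 23.1483/10 → 2 → C; chars HC.
Square (2°×1°, digits 0–9): 19.5726/2 → 9, 3.1483/1 → 3; chars 93.
Subsquare (5′×2.5′, letters a–x): 1.5726/0.0833333 → 18 → s, 0.1483/0.0416667 → 3 → d; chars sd.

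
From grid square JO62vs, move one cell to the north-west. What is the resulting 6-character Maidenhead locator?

Longitude subsquare v = 21; −1 → 20 = u.
Latitude subsquare s = 18; +1 → 19 = t.

JO62ut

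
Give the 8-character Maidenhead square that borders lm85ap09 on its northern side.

LM85aq00

Latitude extended square 9; +1 → 10, wraps to 0, carry into subsquare.
Latitude subsquare p = 15; +1 → 16 = q.
The longitude characters are unchanged.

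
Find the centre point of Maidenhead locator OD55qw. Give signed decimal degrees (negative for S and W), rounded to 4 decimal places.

-54.0625, 111.3750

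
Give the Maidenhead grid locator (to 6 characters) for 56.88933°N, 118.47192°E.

Shift to the Maidenhead origin (180°W, 90°S): lon 298.4719, lat 146.8893.
Field: lon ⌊298.4719/20⌋ = 14 → O; lat ⌊146.8893/10⌋ = 14 → O.
Square: lon ⌊18.4719/2⌋ = 9; lat ⌊6.8893/1⌋ = 6.
Subsquare: lon ⌊0.4719/0.0833333⌋ = 5 → f; lat ⌊0.8893/0.0416667⌋ = 21 → v.

OO96fv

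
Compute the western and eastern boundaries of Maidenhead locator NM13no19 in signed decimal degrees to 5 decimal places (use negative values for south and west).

83.09167, 83.10000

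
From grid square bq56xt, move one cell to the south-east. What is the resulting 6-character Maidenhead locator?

Longitude subsquare x = 23; +1 → 24, wraps to 0 = a, carry into square.
Longitude square 5; +1 → 6.
Latitude subsquare t = 19; −1 → 18 = s.

BQ66as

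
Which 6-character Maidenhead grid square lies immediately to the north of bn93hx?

Latitude subsquare x = 23; +1 → 24, wraps to 0 = a, carry into square.
Latitude square 3; +1 → 4.
The longitude characters are unchanged.

BN94ha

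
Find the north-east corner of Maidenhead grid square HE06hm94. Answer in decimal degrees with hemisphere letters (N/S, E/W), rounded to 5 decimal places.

43.47917° S, 39.33333° W

Field H=7, E=4: +7·20° lon, +4·10° lat → SW at lon -40°, lat -50°.
Square 0, 6: +0·2° lon, +6·1° lat → SW at lon -40°, lat -44°.
Subsquare h=7, m=12: +7·0.0833333° lon, +12·0.0416667° lat → SW at lon -39.4167°, lat -43.5°.
Extended square 9, 4: +9·0.00833333° lon, +4·0.00416667° lat → SW at lon -39.3417°, lat -43.4833°.
Cell spans 0.00833333° lon × 0.00416667° lat. NE corner is SW corner plus one full cell.
latitude 43.47917° S, longitude 39.33333° W.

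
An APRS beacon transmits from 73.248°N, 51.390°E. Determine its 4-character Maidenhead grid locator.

LQ53

Shift to the Maidenhead origin (180°W, 90°S): lon 231.39, lat 163.25.
Field: 231.39/20 → 11 → L, 163.25/10 → 16 → Q; chars LQ.
Square: 11.39/2 → 5, 3.25/1 → 3; chars 53.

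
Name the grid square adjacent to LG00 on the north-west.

Longitude square 0; −1 → -1, wraps to 9, carry into field.
Longitude field L = 11; −1 → 10 = K.
Latitude square 0; +1 → 1.

KG91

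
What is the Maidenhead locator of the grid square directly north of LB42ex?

Latitude subsquare x = 23; +1 → 24, wraps to 0 = a, carry into square.
Latitude square 2; +1 → 3.
The longitude characters are unchanged.

LB43ea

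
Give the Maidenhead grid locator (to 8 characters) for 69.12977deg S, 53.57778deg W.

Add 180° to longitude and 90° to latitude: 126.42222, 20.87023.
Field (20°×10°, letters A–R): 126.42222/20 → 6 → G, 20.87023/10 → 2 → C; chars GC.
Square (2°×1°, digits 0–9): 6.42222/2 → 3, 0.87023/1 → 0; chars 30.
Subsquare (5′×2.5′, letters a–x): 0.42222/0.0833333 → 5 → f, 0.87023/0.0416667 → 20 → u; chars fu.
Extended square (30″×15″, digits 0–9): 0.00555/0.00833333 → 0, 0.03690/0.00416667 → 8; chars 08.

GC30fu08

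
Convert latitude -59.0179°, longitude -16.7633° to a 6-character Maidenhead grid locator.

ID10ox

Shift to the Maidenhead origin (180°W, 90°S): lon 163.2367, lat 30.9821.
Field: 163.2367/20 → 8 → I, 30.9821/10 → 3 → D; chars ID.
Square: 3.2367/2 → 1, 0.9821/1 → 0; chars 10.
Subsquare: 1.2367/0.0833333 → 14 → o, 0.9821/0.0416667 → 23 → x; chars ox.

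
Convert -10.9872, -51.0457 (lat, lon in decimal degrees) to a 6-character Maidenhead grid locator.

GH49la

Add 180° to longitude and 90° to latitude: 128.9543, 79.0128.
Field (20°×10°, letters A–R): 128.9543/20 → 6 → G, 79.0128/10 → 7 → H; chars GH.
Square (2°×1°, digits 0–9): 8.9543/2 → 4, 9.0128/1 → 9; chars 49.
Subsquare (5′×2.5′, letters a–x): 0.9543/0.0833333 → 11 → l, 0.0128/0.0416667 → 0 → a; chars la.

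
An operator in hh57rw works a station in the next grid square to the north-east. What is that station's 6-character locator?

HH57sx

Longitude subsquare r = 17; +1 → 18 = s.
Latitude subsquare w = 22; +1 → 23 = x.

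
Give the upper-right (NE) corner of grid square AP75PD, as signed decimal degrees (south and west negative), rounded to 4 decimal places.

Field A=0, P=15: +0·20° lon, +15·10° lat → SW at lon -180°, lat 60°.
Square 7, 5: +7·2° lon, +5·1° lat → SW at lon -166°, lat 65°.
Subsquare p=15, d=3: +15·0.0833333° lon, +3·0.0416667° lat → SW at lon -164.75°, lat 65.125°.
Cell spans 0.0833333° lon × 0.0416667° lat. NE corner is SW corner plus one full cell.
latitude 65.1667, longitude -164.6667.

65.1667, -164.6667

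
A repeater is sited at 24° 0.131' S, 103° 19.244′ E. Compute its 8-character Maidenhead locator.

Shift to the Maidenhead origin (180°W, 90°S): lon 283.32073, lat 65.99782.
Field (20°×10°, letters A–R): 283.32073/20 → 14 → O, 65.99782/10 → 6 → G; chars OG.
Square (2°×1°, digits 0–9): 3.32073/2 → 1, 5.99782/1 → 5; chars 15.
Subsquare (5′×2.5′, letters a–x): 1.32073/0.0833333 → 15 → p, 0.99782/0.0416667 → 23 → x; chars px.
Extended square (30″×15″, digits 0–9): 0.07073/0.00833333 → 8, 0.03948/0.00416667 → 9; chars 89.

OG15px89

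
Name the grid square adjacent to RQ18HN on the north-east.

Longitude subsquare h = 7; +1 → 8 = i.
Latitude subsquare n = 13; +1 → 14 = o.

RQ18io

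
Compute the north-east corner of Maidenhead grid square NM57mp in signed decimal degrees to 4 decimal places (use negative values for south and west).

37.6667, 91.0833

Field N=13, M=12: +13·20° lon, +12·10° lat → SW at lon 80°, lat 30°.
Square 5, 7: +5·2° lon, +7·1° lat → SW at lon 90°, lat 37°.
Subsquare m=12, p=15: +12·0.0833333° lon, +15·0.0416667° lat → SW at lon 91°, lat 37.625°.
Cell spans 0.0833333° lon × 0.0416667° lat. NE corner is SW corner plus one full cell.
latitude 37.6667, longitude 91.0833.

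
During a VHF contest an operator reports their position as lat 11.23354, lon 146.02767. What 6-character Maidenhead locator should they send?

QK31af

Shift to the Maidenhead origin (180°W, 90°S): lon 326.0277, lat 101.2335.
Field: 326.0277/20 → 16 → Q, 101.2335/10 → 10 → K; chars QK.
Square: 6.0277/2 → 3, 1.2335/1 → 1; chars 31.
Subsquare: 0.0277/0.0833333 → 0 → a, 0.2335/0.0416667 → 5 → f; chars af.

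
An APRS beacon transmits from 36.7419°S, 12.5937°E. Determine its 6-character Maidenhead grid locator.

JF63hg

Add 180° to longitude and 90° to latitude: 192.5937, 53.2581.
Field (20°×10°, letters A–R): lon ⌊192.5937/20⌋ = 9 → J; lat ⌊53.2581/10⌋ = 5 → F.
Square (2°×1°, digits 0–9): lon ⌊12.5937/2⌋ = 6; lat ⌊3.2581/1⌋ = 3.
Subsquare (5′×2.5′, letters a–x): lon ⌊0.5937/0.0833333⌋ = 7 → h; lat ⌊0.2581/0.0416667⌋ = 6 → g.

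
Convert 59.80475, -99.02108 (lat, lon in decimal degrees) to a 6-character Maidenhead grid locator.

EO09lt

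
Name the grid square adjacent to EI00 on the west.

Longitude square 0; −1 → -1, wraps to 9, carry into field.
Longitude field E = 4; −1 → 3 = D.
The latitude characters are unchanged.

DI90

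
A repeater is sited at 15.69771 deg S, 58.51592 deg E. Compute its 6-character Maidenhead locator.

LH94gh

Offset from 180°W / 90°S: lon 238.5159°, lat 74.3023°.
Field: 238.5159/20 → 11 → L, 74.3023/10 → 7 → H; chars LH.
Square: 18.5159/2 → 9, 4.3023/1 → 4; chars 94.
Subsquare: 0.5159/0.0833333 → 6 → g, 0.3023/0.0416667 → 7 → h; chars gh.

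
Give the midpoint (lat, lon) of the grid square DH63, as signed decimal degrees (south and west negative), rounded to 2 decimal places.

Field D=3, H=7: +3·20° lon, +7·10° lat → SW at lon -120°, lat -20°.
Square 6, 3: +6·2° lon, +3·1° lat → SW at lon -108°, lat -17°.
Cell spans 2° lon × 1° lat. Centre is SW corner plus half of each.
latitude -16.50, longitude -107.00.

-16.50, -107.00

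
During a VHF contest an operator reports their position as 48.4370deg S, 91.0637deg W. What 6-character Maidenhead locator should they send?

Add 180° to longitude and 90° to latitude: 88.9363, 41.5630.
Field (20°×10°, letters A–R): lon ⌊88.9363/20⌋ = 4 → E; lat ⌊41.5630/10⌋ = 4 → E.
Square (2°×1°, digits 0–9): lon ⌊8.9363/2⌋ = 4; lat ⌊1.5630/1⌋ = 1.
Subsquare (5′×2.5′, letters a–x): lon ⌊0.9363/0.0833333⌋ = 11 → l; lat ⌊0.5630/0.0416667⌋ = 13 → n.

EE41ln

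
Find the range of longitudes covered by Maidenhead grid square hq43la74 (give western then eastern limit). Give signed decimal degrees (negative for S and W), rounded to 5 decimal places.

-31.02500, -31.01667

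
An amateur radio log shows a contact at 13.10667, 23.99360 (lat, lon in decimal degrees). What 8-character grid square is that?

Offset from 180°W / 90°S: lon 203.99360°, lat 103.10667°.
Field: 203.99360/20 → 10 → K, 103.10667/10 → 10 → K; chars KK.
Square: 3.99360/2 → 1, 3.10667/1 → 3; chars 13.
Subsquare: 1.99360/0.0833333 → 23 → x, 0.10667/0.0416667 → 2 → c; chars xc.
Extended square: 0.07693/0.00833333 → 9, 0.02334/0.00416667 → 5; chars 95.

KK13xc95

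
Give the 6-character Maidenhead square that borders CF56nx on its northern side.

CF57na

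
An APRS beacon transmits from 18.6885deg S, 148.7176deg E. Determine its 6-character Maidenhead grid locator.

QH41ih

Offset from 180°W / 90°S: lon 328.7176°, lat 71.3115°.
Field: lon ⌊328.7176/20⌋ = 16 → Q; lat ⌊71.3115/10⌋ = 7 → H.
Square: lon ⌊8.7176/2⌋ = 4; lat ⌊1.3115/1⌋ = 1.
Subsquare: lon ⌊0.7176/0.0833333⌋ = 8 → i; lat ⌊0.3115/0.0416667⌋ = 7 → h.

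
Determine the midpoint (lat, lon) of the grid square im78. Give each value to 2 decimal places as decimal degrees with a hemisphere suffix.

38.50° N, 5.00° W

Field I=8, M=12: +8·20° lon, +12·10° lat → SW at lon -20°, lat 30°.
Square 7, 8: +7·2° lon, +8·1° lat → SW at lon -6°, lat 38°.
Cell spans 2° lon × 1° lat. Centre is SW corner plus half of each.
latitude 38.50° N, longitude 5.00° W.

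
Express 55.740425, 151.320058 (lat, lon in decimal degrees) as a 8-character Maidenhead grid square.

Shift to the Maidenhead origin (180°W, 90°S): lon 331.32006, lat 145.74043.
Field (20°×10°, letters A–R): 331.32006/20 → 16 → Q, 145.74043/10 → 14 → O; chars QO.
Square (2°×1°, digits 0–9): 11.32006/2 → 5, 5.74043/1 → 5; chars 55.
Subsquare (5′×2.5′, letters a–x): 1.32006/0.0833333 → 15 → p, 0.74043/0.0416667 → 17 → r; chars pr.
Extended square (30″×15″, digits 0–9): 0.07006/0.00833333 → 8, 0.03209/0.00416667 → 7; chars 87.

QO55pr87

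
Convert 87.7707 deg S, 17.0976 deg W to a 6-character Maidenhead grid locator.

Shift to the Maidenhead origin (180°W, 90°S): lon 162.9024, lat 2.2293.
Field: lon ⌊162.9024/20⌋ = 8 → I; lat ⌊2.2293/10⌋ = 0 → A.
Square: lon ⌊2.9024/2⌋ = 1; lat ⌊2.2293/1⌋ = 2.
Subsquare: lon ⌊0.9024/0.0833333⌋ = 10 → k; lat ⌊0.2293/0.0416667⌋ = 5 → f.

IA12kf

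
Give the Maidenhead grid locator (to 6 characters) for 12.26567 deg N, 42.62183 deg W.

GK82qg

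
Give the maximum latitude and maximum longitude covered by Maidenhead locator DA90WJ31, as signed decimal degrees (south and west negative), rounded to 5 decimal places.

-89.61667, -100.13333

Field D=3, A=0: +3·20° lon, +0·10° lat → SW at lon -120°, lat -90°.
Square 9, 0: +9·2° lon, +0·1° lat → SW at lon -102°, lat -90°.
Subsquare w=22, j=9: +22·0.0833333° lon, +9·0.0416667° lat → SW at lon -100.167°, lat -89.625°.
Extended square 3, 1: +3·0.00833333° lon, +1·0.00416667° lat → SW at lon -100.142°, lat -89.6208°.
Cell spans 0.00833333° lon × 0.00416667° lat. NE corner is SW corner plus one full cell.
latitude -89.61667, longitude -100.13333.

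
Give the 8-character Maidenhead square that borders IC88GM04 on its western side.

IC88fm94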